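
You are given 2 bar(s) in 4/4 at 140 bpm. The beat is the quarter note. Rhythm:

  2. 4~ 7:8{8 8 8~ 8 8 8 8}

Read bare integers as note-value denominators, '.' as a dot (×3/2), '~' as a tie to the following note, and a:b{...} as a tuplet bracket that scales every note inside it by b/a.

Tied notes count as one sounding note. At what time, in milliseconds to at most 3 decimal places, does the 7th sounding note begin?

note 7 onset = 52/7b = 3183.673ms

1. 0.0ms @ 0 + 1285.714ms (3)
2. 1285.714ms @ 3 + 673.469ms (11/7)
3. 1959.184ms @ 32/7 + 244.898ms (4/7)
4. 2204.082ms @ 36/7 + 489.796ms (8/7)
5. 2693.878ms @ 44/7 + 244.898ms (4/7)
6. 2938.776ms @ 48/7 + 244.898ms (4/7)
7. 3183.673ms @ 52/7 + 244.898ms (4/7)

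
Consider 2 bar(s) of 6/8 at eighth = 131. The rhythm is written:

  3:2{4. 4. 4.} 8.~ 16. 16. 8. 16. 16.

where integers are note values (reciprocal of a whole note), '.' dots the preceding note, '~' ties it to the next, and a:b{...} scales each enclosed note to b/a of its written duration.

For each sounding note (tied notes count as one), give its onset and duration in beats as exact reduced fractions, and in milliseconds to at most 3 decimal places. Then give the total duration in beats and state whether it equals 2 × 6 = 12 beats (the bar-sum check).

1) 0.0ms=0b +916.031ms=2b
2) 916.031ms=2b +916.031ms=2b
3) 1832.061ms=4b +916.031ms=2b
4) 2748.092ms=6b +1030.534ms=9/4b
5) 3778.626ms=33/4b +343.511ms=3/4b
6) 4122.137ms=9b +687.023ms=3/2b
7) 4809.16ms=21/2b +343.511ms=3/4b
8) 5152.672ms=45/4b +343.511ms=3/4b
Σ=12b of 12 (131bpm 6/8) — PASS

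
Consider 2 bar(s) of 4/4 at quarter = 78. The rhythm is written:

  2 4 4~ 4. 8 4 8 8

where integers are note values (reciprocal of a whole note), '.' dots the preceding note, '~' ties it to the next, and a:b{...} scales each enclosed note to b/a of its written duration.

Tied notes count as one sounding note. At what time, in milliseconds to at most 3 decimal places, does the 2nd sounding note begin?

1. 0.0ms @ 0 + 1538.462ms (2)
2. 1538.462ms @ 2 + 769.231ms (1)
3. 2307.692ms @ 3 + 1923.077ms (5/2)
4. 4230.769ms @ 11/2 + 384.615ms (1/2)
5. 4615.385ms @ 6 + 769.231ms (1)
6. 5384.615ms @ 7 + 384.615ms (1/2)
7. 5769.231ms @ 15/2 + 384.615ms (1/2)

note 2 onset = 2b = 1538.462ms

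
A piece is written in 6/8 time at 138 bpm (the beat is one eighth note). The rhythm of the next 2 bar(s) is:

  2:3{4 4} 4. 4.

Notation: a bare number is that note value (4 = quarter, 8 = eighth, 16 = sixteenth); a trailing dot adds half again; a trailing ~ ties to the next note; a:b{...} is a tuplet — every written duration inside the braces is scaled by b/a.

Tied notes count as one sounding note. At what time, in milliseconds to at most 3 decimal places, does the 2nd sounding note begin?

1. 0.0ms @ 0 + 1304.348ms (3)
2. 1304.348ms @ 3 + 1304.348ms (3)
3. 2608.696ms @ 6 + 1304.348ms (3)
4. 3913.043ms @ 9 + 1304.348ms (3)

note 2 onset = 3b = 1304.348ms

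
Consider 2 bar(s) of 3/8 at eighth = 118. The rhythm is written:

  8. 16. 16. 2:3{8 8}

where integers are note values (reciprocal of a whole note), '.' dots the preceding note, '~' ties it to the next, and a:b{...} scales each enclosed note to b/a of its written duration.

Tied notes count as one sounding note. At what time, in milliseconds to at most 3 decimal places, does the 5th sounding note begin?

1. 0.0ms @ 0 + 762.712ms (3/2)
2. 762.712ms @ 3/2 + 381.356ms (3/4)
3. 1144.068ms @ 9/4 + 381.356ms (3/4)
4. 1525.424ms @ 3 + 762.712ms (3/2)
5. 2288.136ms @ 9/2 + 762.712ms (3/2)

note 5 onset = 9/2b = 2288.136ms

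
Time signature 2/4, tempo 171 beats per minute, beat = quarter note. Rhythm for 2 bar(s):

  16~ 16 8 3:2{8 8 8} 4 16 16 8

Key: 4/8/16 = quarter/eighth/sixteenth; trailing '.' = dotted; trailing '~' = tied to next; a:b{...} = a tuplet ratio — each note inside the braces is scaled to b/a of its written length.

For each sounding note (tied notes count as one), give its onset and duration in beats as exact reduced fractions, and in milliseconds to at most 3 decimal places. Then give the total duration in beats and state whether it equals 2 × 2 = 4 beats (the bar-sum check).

1) 0.0ms=0b +175.439ms=1/2b
2) 175.439ms=1/2b +175.439ms=1/2b
3) 350.877ms=1b +116.959ms=1/3b
4) 467.836ms=4/3b +116.959ms=1/3b
5) 584.795ms=5/3b +116.959ms=1/3b
6) 701.754ms=2b +350.877ms=1b
7) 1052.632ms=3b +87.719ms=1/4b
8) 1140.351ms=13/4b +87.719ms=1/4b
9) 1228.07ms=7/2b +175.439ms=1/2b
Σ=4b of 4 (171bpm 2/4) — PASS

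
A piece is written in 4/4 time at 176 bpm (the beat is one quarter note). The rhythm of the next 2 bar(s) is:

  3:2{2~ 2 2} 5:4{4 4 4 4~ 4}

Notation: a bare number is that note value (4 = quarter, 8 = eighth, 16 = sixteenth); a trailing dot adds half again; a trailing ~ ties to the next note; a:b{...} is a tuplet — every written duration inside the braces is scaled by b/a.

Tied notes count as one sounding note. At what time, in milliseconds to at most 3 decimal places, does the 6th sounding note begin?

note 6 onset = 32/5b = 2181.818ms

1. 0.0ms @ 0 + 909.091ms (8/3)
2. 909.091ms @ 8/3 + 454.545ms (4/3)
3. 1363.636ms @ 4 + 272.727ms (4/5)
4. 1636.364ms @ 24/5 + 272.727ms (4/5)
5. 1909.091ms @ 28/5 + 272.727ms (4/5)
6. 2181.818ms @ 32/5 + 545.455ms (8/5)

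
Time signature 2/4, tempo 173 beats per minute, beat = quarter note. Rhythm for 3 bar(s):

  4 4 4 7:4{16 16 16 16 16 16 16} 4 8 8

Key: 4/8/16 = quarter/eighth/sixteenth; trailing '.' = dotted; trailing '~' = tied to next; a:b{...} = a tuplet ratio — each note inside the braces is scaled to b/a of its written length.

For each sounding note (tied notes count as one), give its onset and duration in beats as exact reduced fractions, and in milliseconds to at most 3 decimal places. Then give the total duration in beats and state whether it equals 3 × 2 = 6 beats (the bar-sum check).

1) 0.0ms=0b +346.821ms=1b
2) 346.821ms=1b +346.821ms=1b
3) 693.642ms=2b +346.821ms=1b
4) 1040.462ms=3b +49.546ms=1/7b
5) 1090.008ms=22/7b +49.546ms=1/7b
6) 1139.554ms=23/7b +49.546ms=1/7b
7) 1189.1ms=24/7b +49.546ms=1/7b
8) 1238.646ms=25/7b +49.546ms=1/7b
9) 1288.192ms=26/7b +49.546ms=1/7b
10) 1337.737ms=27/7b +49.546ms=1/7b
11) 1387.283ms=4b +346.821ms=1b
12) 1734.104ms=5b +173.41ms=1/2b
13) 1907.514ms=11/2b +173.41ms=1/2b
Σ=6b of 6 (173bpm 2/4) — PASS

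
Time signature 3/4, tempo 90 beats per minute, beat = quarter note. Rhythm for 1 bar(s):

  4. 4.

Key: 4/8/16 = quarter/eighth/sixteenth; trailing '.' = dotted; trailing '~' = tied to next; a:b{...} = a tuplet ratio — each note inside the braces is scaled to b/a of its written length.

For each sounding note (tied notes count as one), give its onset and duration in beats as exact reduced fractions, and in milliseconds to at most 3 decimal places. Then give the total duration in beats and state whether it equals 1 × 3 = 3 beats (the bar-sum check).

1) 0.0ms=0b +1000.0ms=3/2b
2) 1000.0ms=3/2b +1000.0ms=3/2b
Σ=3b of 3 (90bpm 3/4) — PASS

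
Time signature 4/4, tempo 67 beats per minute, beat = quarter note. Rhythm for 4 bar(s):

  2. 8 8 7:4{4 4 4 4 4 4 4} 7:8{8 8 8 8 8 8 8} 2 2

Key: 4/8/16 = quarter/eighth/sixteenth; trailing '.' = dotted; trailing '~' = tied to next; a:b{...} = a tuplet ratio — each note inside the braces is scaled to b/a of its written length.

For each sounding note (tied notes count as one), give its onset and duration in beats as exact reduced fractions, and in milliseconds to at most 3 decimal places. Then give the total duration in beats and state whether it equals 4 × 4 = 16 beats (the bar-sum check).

1) 0.0ms=0b +2686.567ms=3b
2) 2686.567ms=3b +447.761ms=1/2b
3) 3134.328ms=7/2b +447.761ms=1/2b
4) 3582.09ms=4b +511.727ms=4/7b
5) 4093.817ms=32/7b +511.727ms=4/7b
6) 4605.544ms=36/7b +511.727ms=4/7b
7) 5117.271ms=40/7b +511.727ms=4/7b
8) 5628.998ms=44/7b +511.727ms=4/7b
9) 6140.725ms=48/7b +511.727ms=4/7b
10) 6652.452ms=52/7b +511.727ms=4/7b
11) 7164.179ms=8b +511.727ms=4/7b
12) 7675.906ms=60/7b +511.727ms=4/7b
13) 8187.633ms=64/7b +511.727ms=4/7b
14) 8699.36ms=68/7b +511.727ms=4/7b
15) 9211.087ms=72/7b +511.727ms=4/7b
16) 9722.814ms=76/7b +511.727ms=4/7b
17) 10234.542ms=80/7b +511.727ms=4/7b
18) 10746.269ms=12b +1791.045ms=2b
19) 12537.313ms=14b +1791.045ms=2b
Σ=16b of 16 (67bpm 4/4) — PASS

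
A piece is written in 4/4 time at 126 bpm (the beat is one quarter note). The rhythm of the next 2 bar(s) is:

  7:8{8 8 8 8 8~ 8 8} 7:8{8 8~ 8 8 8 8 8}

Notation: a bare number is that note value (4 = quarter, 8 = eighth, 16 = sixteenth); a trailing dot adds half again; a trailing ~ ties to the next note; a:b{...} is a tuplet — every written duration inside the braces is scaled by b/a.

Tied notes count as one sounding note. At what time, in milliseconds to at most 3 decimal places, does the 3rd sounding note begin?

note 3 onset = 8/7b = 544.218ms

1. 0.0ms @ 0 + 272.109ms (4/7)
2. 272.109ms @ 4/7 + 272.109ms (4/7)
3. 544.218ms @ 8/7 + 272.109ms (4/7)
4. 816.327ms @ 12/7 + 272.109ms (4/7)
5. 1088.435ms @ 16/7 + 544.218ms (8/7)
6. 1632.653ms @ 24/7 + 272.109ms (4/7)
7. 1904.762ms @ 4 + 272.109ms (4/7)
8. 2176.871ms @ 32/7 + 544.218ms (8/7)
9. 2721.088ms @ 40/7 + 272.109ms (4/7)
10. 2993.197ms @ 44/7 + 272.109ms (4/7)
11. 3265.306ms @ 48/7 + 272.109ms (4/7)
12. 3537.415ms @ 52/7 + 272.109ms (4/7)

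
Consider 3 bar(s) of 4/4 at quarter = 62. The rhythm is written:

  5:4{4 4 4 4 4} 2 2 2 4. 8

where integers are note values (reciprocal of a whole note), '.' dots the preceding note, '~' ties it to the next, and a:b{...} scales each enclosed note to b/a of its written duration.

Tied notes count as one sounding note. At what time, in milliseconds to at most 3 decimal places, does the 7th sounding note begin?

1. 0.0ms @ 0 + 774.194ms (4/5)
2. 774.194ms @ 4/5 + 774.194ms (4/5)
3. 1548.387ms @ 8/5 + 774.194ms (4/5)
4. 2322.581ms @ 12/5 + 774.194ms (4/5)
5. 3096.774ms @ 16/5 + 774.194ms (4/5)
6. 3870.968ms @ 4 + 1935.484ms (2)
7. 5806.452ms @ 6 + 1935.484ms (2)
8. 7741.935ms @ 8 + 1935.484ms (2)
9. 9677.419ms @ 10 + 1451.613ms (3/2)
10. 11129.032ms @ 23/2 + 483.871ms (1/2)

note 7 onset = 6b = 5806.452ms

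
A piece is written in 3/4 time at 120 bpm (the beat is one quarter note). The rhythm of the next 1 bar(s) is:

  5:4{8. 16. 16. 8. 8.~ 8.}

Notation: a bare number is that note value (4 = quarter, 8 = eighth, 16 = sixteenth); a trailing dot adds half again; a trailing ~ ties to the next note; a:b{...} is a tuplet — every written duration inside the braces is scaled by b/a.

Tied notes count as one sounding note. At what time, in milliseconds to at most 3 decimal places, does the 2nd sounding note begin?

1. 0.0ms @ 0 + 300.0ms (3/5)
2. 300.0ms @ 3/5 + 150.0ms (3/10)
3. 450.0ms @ 9/10 + 150.0ms (3/10)
4. 600.0ms @ 6/5 + 300.0ms (3/5)
5. 900.0ms @ 9/5 + 600.0ms (6/5)

note 2 onset = 3/5b = 300.0ms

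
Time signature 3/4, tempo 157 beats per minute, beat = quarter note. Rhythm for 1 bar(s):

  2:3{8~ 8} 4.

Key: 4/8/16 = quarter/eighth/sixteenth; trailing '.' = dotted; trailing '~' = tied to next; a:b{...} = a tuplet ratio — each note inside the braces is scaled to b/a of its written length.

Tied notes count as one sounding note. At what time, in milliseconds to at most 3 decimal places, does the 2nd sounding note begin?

note 2 onset = 3/2b = 573.248ms

1. 0.0ms @ 0 + 573.248ms (3/2)
2. 573.248ms @ 3/2 + 573.248ms (3/2)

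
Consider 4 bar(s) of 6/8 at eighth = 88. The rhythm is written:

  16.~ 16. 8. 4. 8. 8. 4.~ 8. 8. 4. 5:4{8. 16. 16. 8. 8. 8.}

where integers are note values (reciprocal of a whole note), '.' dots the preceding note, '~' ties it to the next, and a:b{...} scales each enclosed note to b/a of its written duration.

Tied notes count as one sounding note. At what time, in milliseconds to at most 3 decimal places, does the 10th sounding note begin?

1. 0.0ms @ 0 + 1022.727ms (3/2)
2. 1022.727ms @ 3/2 + 1022.727ms (3/2)
3. 2045.455ms @ 3 + 2045.455ms (3)
4. 4090.909ms @ 6 + 1022.727ms (3/2)
5. 5113.636ms @ 15/2 + 1022.727ms (3/2)
6. 6136.364ms @ 9 + 3068.182ms (9/2)
7. 9204.545ms @ 27/2 + 1022.727ms (3/2)
8. 10227.273ms @ 15 + 2045.455ms (3)
9. 12272.727ms @ 18 + 818.182ms (6/5)
10. 13090.909ms @ 96/5 + 409.091ms (3/5)
11. 13500.0ms @ 99/5 + 409.091ms (3/5)
12. 13909.091ms @ 102/5 + 818.182ms (6/5)
13. 14727.273ms @ 108/5 + 818.182ms (6/5)
14. 15545.455ms @ 114/5 + 818.182ms (6/5)

note 10 onset = 96/5b = 13090.909ms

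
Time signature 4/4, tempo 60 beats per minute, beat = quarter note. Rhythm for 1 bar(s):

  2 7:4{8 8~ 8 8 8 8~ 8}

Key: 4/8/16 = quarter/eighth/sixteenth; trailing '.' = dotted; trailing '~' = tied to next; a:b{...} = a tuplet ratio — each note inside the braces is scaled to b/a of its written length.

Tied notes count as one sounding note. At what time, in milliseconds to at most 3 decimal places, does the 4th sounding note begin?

1. 0.0ms @ 0 + 2000.0ms (2)
2. 2000.0ms @ 2 + 285.714ms (2/7)
3. 2285.714ms @ 16/7 + 571.429ms (4/7)
4. 2857.143ms @ 20/7 + 285.714ms (2/7)
5. 3142.857ms @ 22/7 + 285.714ms (2/7)
6. 3428.571ms @ 24/7 + 571.429ms (4/7)

note 4 onset = 20/7b = 2857.143ms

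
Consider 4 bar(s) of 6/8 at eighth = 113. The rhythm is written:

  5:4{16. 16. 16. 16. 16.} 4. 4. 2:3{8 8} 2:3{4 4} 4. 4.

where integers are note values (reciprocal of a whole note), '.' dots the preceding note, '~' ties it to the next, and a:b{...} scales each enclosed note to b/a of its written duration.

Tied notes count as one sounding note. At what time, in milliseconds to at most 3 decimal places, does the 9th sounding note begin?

1. 0.0ms @ 0 + 318.584ms (3/5)
2. 318.584ms @ 3/5 + 318.584ms (3/5)
3. 637.168ms @ 6/5 + 318.584ms (3/5)
4. 955.752ms @ 9/5 + 318.584ms (3/5)
5. 1274.336ms @ 12/5 + 318.584ms (3/5)
6. 1592.92ms @ 3 + 1592.92ms (3)
7. 3185.841ms @ 6 + 1592.92ms (3)
8. 4778.761ms @ 9 + 796.46ms (3/2)
9. 5575.221ms @ 21/2 + 796.46ms (3/2)
10. 6371.681ms @ 12 + 1592.92ms (3)
11. 7964.602ms @ 15 + 1592.92ms (3)
12. 9557.522ms @ 18 + 1592.92ms (3)
13. 11150.442ms @ 21 + 1592.92ms (3)

note 9 onset = 21/2b = 5575.221ms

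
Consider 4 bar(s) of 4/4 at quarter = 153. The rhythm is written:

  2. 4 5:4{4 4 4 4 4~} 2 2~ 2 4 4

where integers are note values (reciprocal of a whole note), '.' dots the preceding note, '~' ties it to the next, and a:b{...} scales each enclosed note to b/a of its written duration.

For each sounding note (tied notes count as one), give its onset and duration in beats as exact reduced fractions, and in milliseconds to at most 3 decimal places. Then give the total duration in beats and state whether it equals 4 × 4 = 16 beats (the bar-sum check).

1) 0.0ms=0b +1176.471ms=3b
2) 1176.471ms=3b +392.157ms=1b
3) 1568.627ms=4b +313.725ms=4/5b
4) 1882.353ms=24/5b +313.725ms=4/5b
5) 2196.078ms=28/5b +313.725ms=4/5b
6) 2509.804ms=32/5b +313.725ms=4/5b
7) 2823.529ms=36/5b +1098.039ms=14/5b
8) 3921.569ms=10b +1568.627ms=4b
9) 5490.196ms=14b +392.157ms=1b
10) 5882.353ms=15b +392.157ms=1b
Σ=16b of 16 (153bpm 4/4) — PASS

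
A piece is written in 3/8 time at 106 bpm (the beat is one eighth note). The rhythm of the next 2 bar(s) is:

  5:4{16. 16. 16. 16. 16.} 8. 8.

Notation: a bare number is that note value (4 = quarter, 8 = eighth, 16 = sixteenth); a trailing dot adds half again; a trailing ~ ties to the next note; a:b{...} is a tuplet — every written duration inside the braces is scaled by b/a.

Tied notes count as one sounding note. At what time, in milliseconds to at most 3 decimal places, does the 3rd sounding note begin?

note 3 onset = 6/5b = 679.245ms

1. 0.0ms @ 0 + 339.623ms (3/5)
2. 339.623ms @ 3/5 + 339.623ms (3/5)
3. 679.245ms @ 6/5 + 339.623ms (3/5)
4. 1018.868ms @ 9/5 + 339.623ms (3/5)
5. 1358.491ms @ 12/5 + 339.623ms (3/5)
6. 1698.113ms @ 3 + 849.057ms (3/2)
7. 2547.17ms @ 9/2 + 849.057ms (3/2)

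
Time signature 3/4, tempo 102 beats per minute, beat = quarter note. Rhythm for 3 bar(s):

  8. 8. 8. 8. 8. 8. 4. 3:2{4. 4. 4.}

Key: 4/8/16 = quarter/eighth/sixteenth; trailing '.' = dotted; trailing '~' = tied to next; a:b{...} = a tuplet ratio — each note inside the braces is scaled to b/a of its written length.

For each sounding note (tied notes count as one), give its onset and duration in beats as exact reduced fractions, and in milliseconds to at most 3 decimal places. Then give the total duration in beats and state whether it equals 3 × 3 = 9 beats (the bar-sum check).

1) 0.0ms=0b +441.176ms=3/4b
2) 441.176ms=3/4b +441.176ms=3/4b
3) 882.353ms=3/2b +441.176ms=3/4b
4) 1323.529ms=9/4b +441.176ms=3/4b
5) 1764.706ms=3b +441.176ms=3/4b
6) 2205.882ms=15/4b +441.176ms=3/4b
7) 2647.059ms=9/2b +882.353ms=3/2b
8) 3529.412ms=6b +588.235ms=1b
9) 4117.647ms=7b +588.235ms=1b
10) 4705.882ms=8b +588.235ms=1b
Σ=9b of 9 (102bpm 3/4) — PASS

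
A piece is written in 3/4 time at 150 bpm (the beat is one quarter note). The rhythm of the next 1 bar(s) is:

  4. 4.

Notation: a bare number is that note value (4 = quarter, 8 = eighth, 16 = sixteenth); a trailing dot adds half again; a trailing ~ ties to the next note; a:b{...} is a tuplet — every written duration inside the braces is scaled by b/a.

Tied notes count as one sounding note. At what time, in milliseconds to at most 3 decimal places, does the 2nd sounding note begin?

1. 0.0ms @ 0 + 600.0ms (3/2)
2. 600.0ms @ 3/2 + 600.0ms (3/2)

note 2 onset = 3/2b = 600.0ms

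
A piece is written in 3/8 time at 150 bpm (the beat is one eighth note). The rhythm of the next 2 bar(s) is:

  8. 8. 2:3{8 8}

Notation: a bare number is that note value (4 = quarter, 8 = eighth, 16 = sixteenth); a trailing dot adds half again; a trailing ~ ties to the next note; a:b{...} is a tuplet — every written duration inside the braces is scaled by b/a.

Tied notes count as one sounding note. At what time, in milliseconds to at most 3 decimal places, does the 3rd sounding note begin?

note 3 onset = 3b = 1200.0ms

1. 0.0ms @ 0 + 600.0ms (3/2)
2. 600.0ms @ 3/2 + 600.0ms (3/2)
3. 1200.0ms @ 3 + 600.0ms (3/2)
4. 1800.0ms @ 9/2 + 600.0ms (3/2)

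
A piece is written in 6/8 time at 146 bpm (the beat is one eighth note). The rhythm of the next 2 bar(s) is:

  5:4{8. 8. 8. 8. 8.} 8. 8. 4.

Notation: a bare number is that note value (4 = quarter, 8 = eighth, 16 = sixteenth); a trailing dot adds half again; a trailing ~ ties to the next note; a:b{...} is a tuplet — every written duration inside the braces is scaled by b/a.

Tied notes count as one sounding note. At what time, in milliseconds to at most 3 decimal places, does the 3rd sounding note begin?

1. 0.0ms @ 0 + 493.151ms (6/5)
2. 493.151ms @ 6/5 + 493.151ms (6/5)
3. 986.301ms @ 12/5 + 493.151ms (6/5)
4. 1479.452ms @ 18/5 + 493.151ms (6/5)
5. 1972.603ms @ 24/5 + 493.151ms (6/5)
6. 2465.753ms @ 6 + 616.438ms (3/2)
7. 3082.192ms @ 15/2 + 616.438ms (3/2)
8. 3698.63ms @ 9 + 1232.877ms (3)

note 3 onset = 12/5b = 986.301ms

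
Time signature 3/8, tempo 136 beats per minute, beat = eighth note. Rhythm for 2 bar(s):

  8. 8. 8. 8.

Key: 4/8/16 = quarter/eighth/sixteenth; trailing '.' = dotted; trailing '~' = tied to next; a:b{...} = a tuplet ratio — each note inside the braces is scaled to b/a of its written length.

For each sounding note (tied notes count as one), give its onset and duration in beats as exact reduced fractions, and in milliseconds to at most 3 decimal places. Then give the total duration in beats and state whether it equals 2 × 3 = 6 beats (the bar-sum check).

1) 0.0ms=0b +661.765ms=3/2b
2) 661.765ms=3/2b +661.765ms=3/2b
3) 1323.529ms=3b +661.765ms=3/2b
4) 1985.294ms=9/2b +661.765ms=3/2b
Σ=6b of 6 (136bpm 3/8) — PASS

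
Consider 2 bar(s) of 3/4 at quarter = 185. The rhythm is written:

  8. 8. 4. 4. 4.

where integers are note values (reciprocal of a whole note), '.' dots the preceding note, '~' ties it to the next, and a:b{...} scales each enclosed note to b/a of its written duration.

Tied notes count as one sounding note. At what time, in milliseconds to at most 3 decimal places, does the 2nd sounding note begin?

note 2 onset = 3/4b = 243.243ms

1. 0.0ms @ 0 + 243.243ms (3/4)
2. 243.243ms @ 3/4 + 243.243ms (3/4)
3. 486.486ms @ 3/2 + 486.486ms (3/2)
4. 972.973ms @ 3 + 486.486ms (3/2)
5. 1459.459ms @ 9/2 + 486.486ms (3/2)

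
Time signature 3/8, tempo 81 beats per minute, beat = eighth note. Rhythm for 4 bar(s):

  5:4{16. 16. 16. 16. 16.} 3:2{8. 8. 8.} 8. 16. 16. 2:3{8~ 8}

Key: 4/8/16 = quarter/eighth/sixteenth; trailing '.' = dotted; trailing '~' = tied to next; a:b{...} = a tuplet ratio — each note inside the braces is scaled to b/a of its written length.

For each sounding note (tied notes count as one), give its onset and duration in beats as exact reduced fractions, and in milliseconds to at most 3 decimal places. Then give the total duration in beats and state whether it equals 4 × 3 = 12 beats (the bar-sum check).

1) 0.0ms=0b +444.444ms=3/5b
2) 444.444ms=3/5b +444.444ms=3/5b
3) 888.889ms=6/5b +444.444ms=3/5b
4) 1333.333ms=9/5b +444.444ms=3/5b
5) 1777.778ms=12/5b +444.444ms=3/5b
6) 2222.222ms=3b +740.741ms=1b
7) 2962.963ms=4b +740.741ms=1b
8) 3703.704ms=5b +740.741ms=1b
9) 4444.444ms=6b +1111.111ms=3/2b
10) 5555.556ms=15/2b +555.556ms=3/4b
11) 6111.111ms=33/4b +555.556ms=3/4b
12) 6666.667ms=9b +2222.222ms=3b
Σ=12b of 12 (81bpm 3/8) — PASS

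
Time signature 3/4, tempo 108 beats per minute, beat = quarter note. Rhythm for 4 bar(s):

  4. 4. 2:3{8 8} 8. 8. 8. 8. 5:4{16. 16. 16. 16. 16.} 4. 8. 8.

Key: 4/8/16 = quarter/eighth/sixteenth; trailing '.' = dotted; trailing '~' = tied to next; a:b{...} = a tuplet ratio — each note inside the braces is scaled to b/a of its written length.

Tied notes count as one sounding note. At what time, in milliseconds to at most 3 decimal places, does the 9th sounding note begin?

note 9 onset = 15/2b = 4166.667ms

1. 0.0ms @ 0 + 833.333ms (3/2)
2. 833.333ms @ 3/2 + 833.333ms (3/2)
3. 1666.667ms @ 3 + 416.667ms (3/4)
4. 2083.333ms @ 15/4 + 416.667ms (3/4)
5. 2500.0ms @ 9/2 + 416.667ms (3/4)
6. 2916.667ms @ 21/4 + 416.667ms (3/4)
7. 3333.333ms @ 6 + 416.667ms (3/4)
8. 3750.0ms @ 27/4 + 416.667ms (3/4)
9. 4166.667ms @ 15/2 + 166.667ms (3/10)
10. 4333.333ms @ 39/5 + 166.667ms (3/10)
11. 4500.0ms @ 81/10 + 166.667ms (3/10)
12. 4666.667ms @ 42/5 + 166.667ms (3/10)
13. 4833.333ms @ 87/10 + 166.667ms (3/10)
14. 5000.0ms @ 9 + 833.333ms (3/2)
15. 5833.333ms @ 21/2 + 416.667ms (3/4)
16. 6250.0ms @ 45/4 + 416.667ms (3/4)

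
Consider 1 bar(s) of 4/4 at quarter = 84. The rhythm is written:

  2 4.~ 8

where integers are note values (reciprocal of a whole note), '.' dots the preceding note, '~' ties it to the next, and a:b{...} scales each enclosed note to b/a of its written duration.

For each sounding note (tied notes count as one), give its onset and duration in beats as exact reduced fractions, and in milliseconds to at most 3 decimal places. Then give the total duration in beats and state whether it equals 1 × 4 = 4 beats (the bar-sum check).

1) 0.0ms=0b +1428.571ms=2b
2) 1428.571ms=2b +1428.571ms=2b
Σ=4b of 4 (84bpm 4/4) — PASS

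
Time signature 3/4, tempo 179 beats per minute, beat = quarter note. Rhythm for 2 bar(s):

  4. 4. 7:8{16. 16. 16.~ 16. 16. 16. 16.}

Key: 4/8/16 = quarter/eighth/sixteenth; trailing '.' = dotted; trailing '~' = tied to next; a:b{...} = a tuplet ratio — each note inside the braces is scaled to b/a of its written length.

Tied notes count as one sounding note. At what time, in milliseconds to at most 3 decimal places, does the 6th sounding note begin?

note 6 onset = 33/7b = 1580.208ms

1. 0.0ms @ 0 + 502.793ms (3/2)
2. 502.793ms @ 3/2 + 502.793ms (3/2)
3. 1005.587ms @ 3 + 143.655ms (3/7)
4. 1149.242ms @ 24/7 + 143.655ms (3/7)
5. 1292.897ms @ 27/7 + 287.31ms (6/7)
6. 1580.208ms @ 33/7 + 143.655ms (3/7)
7. 1723.863ms @ 36/7 + 143.655ms (3/7)
8. 1867.518ms @ 39/7 + 143.655ms (3/7)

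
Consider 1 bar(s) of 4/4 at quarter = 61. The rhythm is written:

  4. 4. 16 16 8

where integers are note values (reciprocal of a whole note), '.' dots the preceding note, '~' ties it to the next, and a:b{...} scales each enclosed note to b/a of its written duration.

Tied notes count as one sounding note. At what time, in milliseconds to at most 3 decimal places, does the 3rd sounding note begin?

1. 0.0ms @ 0 + 1475.41ms (3/2)
2. 1475.41ms @ 3/2 + 1475.41ms (3/2)
3. 2950.82ms @ 3 + 245.902ms (1/4)
4. 3196.721ms @ 13/4 + 245.902ms (1/4)
5. 3442.623ms @ 7/2 + 491.803ms (1/2)

note 3 onset = 3b = 2950.82ms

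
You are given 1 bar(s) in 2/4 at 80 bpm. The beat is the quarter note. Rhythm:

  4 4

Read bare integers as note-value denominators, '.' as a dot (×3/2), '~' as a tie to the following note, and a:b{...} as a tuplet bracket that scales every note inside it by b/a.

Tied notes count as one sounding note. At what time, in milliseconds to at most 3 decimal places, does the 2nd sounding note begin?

note 2 onset = 1b = 750.0ms

1. 0.0ms @ 0 + 750.0ms (1)
2. 750.0ms @ 1 + 750.0ms (1)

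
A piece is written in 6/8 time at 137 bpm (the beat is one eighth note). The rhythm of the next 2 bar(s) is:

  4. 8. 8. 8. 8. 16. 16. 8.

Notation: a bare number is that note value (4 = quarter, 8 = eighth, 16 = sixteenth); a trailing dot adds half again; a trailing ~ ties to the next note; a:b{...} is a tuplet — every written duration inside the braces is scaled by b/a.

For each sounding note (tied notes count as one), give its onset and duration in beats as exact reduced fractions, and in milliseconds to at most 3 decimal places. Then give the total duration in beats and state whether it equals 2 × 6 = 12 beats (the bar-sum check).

1) 0.0ms=0b +1313.869ms=3b
2) 1313.869ms=3b +656.934ms=3/2b
3) 1970.803ms=9/2b +656.934ms=3/2b
4) 2627.737ms=6b +656.934ms=3/2b
5) 3284.672ms=15/2b +656.934ms=3/2b
6) 3941.606ms=9b +328.467ms=3/4b
7) 4270.073ms=39/4b +328.467ms=3/4b
8) 4598.54ms=21/2b +656.934ms=3/2b
Σ=12b of 12 (137bpm 6/8) — PASS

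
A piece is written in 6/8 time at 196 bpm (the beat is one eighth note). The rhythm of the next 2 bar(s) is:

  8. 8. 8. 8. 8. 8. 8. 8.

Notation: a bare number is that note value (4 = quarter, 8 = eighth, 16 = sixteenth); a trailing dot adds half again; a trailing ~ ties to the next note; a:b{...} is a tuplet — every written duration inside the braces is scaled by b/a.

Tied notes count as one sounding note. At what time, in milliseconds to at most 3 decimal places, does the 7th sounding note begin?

note 7 onset = 9b = 2755.102ms

1. 0.0ms @ 0 + 459.184ms (3/2)
2. 459.184ms @ 3/2 + 459.184ms (3/2)
3. 918.367ms @ 3 + 459.184ms (3/2)
4. 1377.551ms @ 9/2 + 459.184ms (3/2)
5. 1836.735ms @ 6 + 459.184ms (3/2)
6. 2295.918ms @ 15/2 + 459.184ms (3/2)
7. 2755.102ms @ 9 + 459.184ms (3/2)
8. 3214.286ms @ 21/2 + 459.184ms (3/2)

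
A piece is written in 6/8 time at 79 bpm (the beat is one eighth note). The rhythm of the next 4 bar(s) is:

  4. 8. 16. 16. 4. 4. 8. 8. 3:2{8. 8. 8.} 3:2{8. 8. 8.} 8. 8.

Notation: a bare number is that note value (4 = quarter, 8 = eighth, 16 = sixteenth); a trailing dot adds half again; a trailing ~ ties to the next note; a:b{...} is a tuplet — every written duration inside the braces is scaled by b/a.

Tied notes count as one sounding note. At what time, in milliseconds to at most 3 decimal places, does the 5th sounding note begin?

note 5 onset = 6b = 4556.962ms

1. 0.0ms @ 0 + 2278.481ms (3)
2. 2278.481ms @ 3 + 1139.241ms (3/2)
3. 3417.722ms @ 9/2 + 569.62ms (3/4)
4. 3987.342ms @ 21/4 + 569.62ms (3/4)
5. 4556.962ms @ 6 + 2278.481ms (3)
6. 6835.443ms @ 9 + 2278.481ms (3)
7. 9113.924ms @ 12 + 1139.241ms (3/2)
8. 10253.165ms @ 27/2 + 1139.241ms (3/2)
9. 11392.405ms @ 15 + 759.494ms (1)
10. 12151.899ms @ 16 + 759.494ms (1)
11. 12911.392ms @ 17 + 759.494ms (1)
12. 13670.886ms @ 18 + 759.494ms (1)
13. 14430.38ms @ 19 + 759.494ms (1)
14. 15189.873ms @ 20 + 759.494ms (1)
15. 15949.367ms @ 21 + 1139.241ms (3/2)
16. 17088.608ms @ 45/2 + 1139.241ms (3/2)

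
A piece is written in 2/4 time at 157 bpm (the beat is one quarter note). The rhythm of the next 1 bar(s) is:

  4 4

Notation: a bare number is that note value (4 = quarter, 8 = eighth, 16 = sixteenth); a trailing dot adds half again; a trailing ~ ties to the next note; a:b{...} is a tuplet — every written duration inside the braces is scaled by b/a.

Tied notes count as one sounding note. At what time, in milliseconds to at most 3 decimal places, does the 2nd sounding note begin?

note 2 onset = 1b = 382.166ms

1. 0.0ms @ 0 + 382.166ms (1)
2. 382.166ms @ 1 + 382.166ms (1)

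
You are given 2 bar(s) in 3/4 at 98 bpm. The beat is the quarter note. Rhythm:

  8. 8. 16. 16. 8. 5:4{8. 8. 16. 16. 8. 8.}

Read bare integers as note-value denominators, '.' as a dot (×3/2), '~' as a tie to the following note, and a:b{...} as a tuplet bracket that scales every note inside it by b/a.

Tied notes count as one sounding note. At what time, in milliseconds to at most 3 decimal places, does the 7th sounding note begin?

note 7 onset = 18/5b = 2204.082ms

1. 0.0ms @ 0 + 459.184ms (3/4)
2. 459.184ms @ 3/4 + 459.184ms (3/4)
3. 918.367ms @ 3/2 + 229.592ms (3/8)
4. 1147.959ms @ 15/8 + 229.592ms (3/8)
5. 1377.551ms @ 9/4 + 459.184ms (3/4)
6. 1836.735ms @ 3 + 367.347ms (3/5)
7. 2204.082ms @ 18/5 + 367.347ms (3/5)
8. 2571.429ms @ 21/5 + 183.673ms (3/10)
9. 2755.102ms @ 9/2 + 183.673ms (3/10)
10. 2938.776ms @ 24/5 + 367.347ms (3/5)
11. 3306.122ms @ 27/5 + 367.347ms (3/5)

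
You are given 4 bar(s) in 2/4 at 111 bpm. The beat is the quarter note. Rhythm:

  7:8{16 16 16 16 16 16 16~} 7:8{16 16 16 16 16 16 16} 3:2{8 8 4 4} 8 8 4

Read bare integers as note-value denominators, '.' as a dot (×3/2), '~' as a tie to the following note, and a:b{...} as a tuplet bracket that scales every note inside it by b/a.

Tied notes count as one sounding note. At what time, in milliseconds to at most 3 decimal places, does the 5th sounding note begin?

1. 0.0ms @ 0 + 154.44ms (2/7)
2. 154.44ms @ 2/7 + 154.44ms (2/7)
3. 308.88ms @ 4/7 + 154.44ms (2/7)
4. 463.32ms @ 6/7 + 154.44ms (2/7)
5. 617.761ms @ 8/7 + 154.44ms (2/7)
6. 772.201ms @ 10/7 + 154.44ms (2/7)
7. 926.641ms @ 12/7 + 308.88ms (4/7)
8. 1235.521ms @ 16/7 + 154.44ms (2/7)
9. 1389.961ms @ 18/7 + 154.44ms (2/7)
10. 1544.402ms @ 20/7 + 154.44ms (2/7)
11. 1698.842ms @ 22/7 + 154.44ms (2/7)
12. 1853.282ms @ 24/7 + 154.44ms (2/7)
13. 2007.722ms @ 26/7 + 154.44ms (2/7)
14. 2162.162ms @ 4 + 180.18ms (1/3)
15. 2342.342ms @ 13/3 + 180.18ms (1/3)
16. 2522.523ms @ 14/3 + 360.36ms (2/3)
17. 2882.883ms @ 16/3 + 360.36ms (2/3)
18. 3243.243ms @ 6 + 270.27ms (1/2)
19. 3513.514ms @ 13/2 + 270.27ms (1/2)
20. 3783.784ms @ 7 + 540.541ms (1)

note 5 onset = 8/7b = 617.761ms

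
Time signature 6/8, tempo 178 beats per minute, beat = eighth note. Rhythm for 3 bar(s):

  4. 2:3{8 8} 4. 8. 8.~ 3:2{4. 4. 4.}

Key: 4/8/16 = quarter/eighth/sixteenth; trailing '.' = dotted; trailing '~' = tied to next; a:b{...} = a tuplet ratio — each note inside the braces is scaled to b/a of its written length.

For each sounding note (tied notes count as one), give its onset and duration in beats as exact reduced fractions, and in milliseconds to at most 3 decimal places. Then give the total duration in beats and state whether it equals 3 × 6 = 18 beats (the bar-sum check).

1) 0.0ms=0b +1011.236ms=3b
2) 1011.236ms=3b +505.618ms=3/2b
3) 1516.854ms=9/2b +505.618ms=3/2b
4) 2022.472ms=6b +1011.236ms=3b
5) 3033.708ms=9b +505.618ms=3/2b
6) 3539.326ms=21/2b +1179.775ms=7/2b
7) 4719.101ms=14b +674.157ms=2b
8) 5393.258ms=16b +674.157ms=2b
Σ=18b of 18 (178bpm 6/8) — PASS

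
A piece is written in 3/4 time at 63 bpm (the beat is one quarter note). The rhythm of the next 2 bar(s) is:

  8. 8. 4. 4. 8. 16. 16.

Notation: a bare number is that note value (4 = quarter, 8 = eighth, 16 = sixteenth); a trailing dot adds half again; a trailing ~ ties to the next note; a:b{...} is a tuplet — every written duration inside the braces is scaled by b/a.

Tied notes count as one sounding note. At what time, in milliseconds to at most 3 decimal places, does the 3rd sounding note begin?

note 3 onset = 3/2b = 1428.571ms

1. 0.0ms @ 0 + 714.286ms (3/4)
2. 714.286ms @ 3/4 + 714.286ms (3/4)
3. 1428.571ms @ 3/2 + 1428.571ms (3/2)
4. 2857.143ms @ 3 + 1428.571ms (3/2)
5. 4285.714ms @ 9/2 + 714.286ms (3/4)
6. 5000.0ms @ 21/4 + 357.143ms (3/8)
7. 5357.143ms @ 45/8 + 357.143ms (3/8)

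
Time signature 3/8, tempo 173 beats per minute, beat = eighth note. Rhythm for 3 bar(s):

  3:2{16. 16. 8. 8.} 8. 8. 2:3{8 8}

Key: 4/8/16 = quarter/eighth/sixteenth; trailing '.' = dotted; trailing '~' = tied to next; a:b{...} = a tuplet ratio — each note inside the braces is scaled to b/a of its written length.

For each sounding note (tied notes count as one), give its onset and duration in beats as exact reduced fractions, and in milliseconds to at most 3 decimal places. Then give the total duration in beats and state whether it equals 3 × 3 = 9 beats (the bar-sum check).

1) 0.0ms=0b +173.41ms=1/2b
2) 173.41ms=1/2b +173.41ms=1/2b
3) 346.821ms=1b +346.821ms=1b
4) 693.642ms=2b +346.821ms=1b
5) 1040.462ms=3b +520.231ms=3/2b
6) 1560.694ms=9/2b +520.231ms=3/2b
7) 2080.925ms=6b +520.231ms=3/2b
8) 2601.156ms=15/2b +520.231ms=3/2b
Σ=9b of 9 (173bpm 3/8) — PASS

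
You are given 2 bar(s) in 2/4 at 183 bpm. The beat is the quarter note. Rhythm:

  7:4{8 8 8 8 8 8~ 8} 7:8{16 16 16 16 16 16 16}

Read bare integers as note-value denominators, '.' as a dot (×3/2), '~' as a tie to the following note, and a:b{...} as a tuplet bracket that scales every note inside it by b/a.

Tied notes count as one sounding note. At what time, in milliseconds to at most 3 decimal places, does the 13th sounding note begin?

1. 0.0ms @ 0 + 93.677ms (2/7)
2. 93.677ms @ 2/7 + 93.677ms (2/7)
3. 187.354ms @ 4/7 + 93.677ms (2/7)
4. 281.03ms @ 6/7 + 93.677ms (2/7)
5. 374.707ms @ 8/7 + 93.677ms (2/7)
6. 468.384ms @ 10/7 + 187.354ms (4/7)
7. 655.738ms @ 2 + 93.677ms (2/7)
8. 749.415ms @ 16/7 + 93.677ms (2/7)
9. 843.091ms @ 18/7 + 93.677ms (2/7)
10. 936.768ms @ 20/7 + 93.677ms (2/7)
11. 1030.445ms @ 22/7 + 93.677ms (2/7)
12. 1124.122ms @ 24/7 + 93.677ms (2/7)
13. 1217.799ms @ 26/7 + 93.677ms (2/7)

note 13 onset = 26/7b = 1217.799ms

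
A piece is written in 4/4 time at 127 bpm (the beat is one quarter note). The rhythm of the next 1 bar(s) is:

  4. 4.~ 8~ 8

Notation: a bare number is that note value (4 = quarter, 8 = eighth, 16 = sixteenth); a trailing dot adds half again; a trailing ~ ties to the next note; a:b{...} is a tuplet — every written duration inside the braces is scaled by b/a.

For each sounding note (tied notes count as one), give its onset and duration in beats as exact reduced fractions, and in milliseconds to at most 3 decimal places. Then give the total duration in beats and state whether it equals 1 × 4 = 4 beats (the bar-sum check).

1) 0.0ms=0b +708.661ms=3/2b
2) 708.661ms=3/2b +1181.102ms=5/2b
Σ=4b of 4 (127bpm 4/4) — PASS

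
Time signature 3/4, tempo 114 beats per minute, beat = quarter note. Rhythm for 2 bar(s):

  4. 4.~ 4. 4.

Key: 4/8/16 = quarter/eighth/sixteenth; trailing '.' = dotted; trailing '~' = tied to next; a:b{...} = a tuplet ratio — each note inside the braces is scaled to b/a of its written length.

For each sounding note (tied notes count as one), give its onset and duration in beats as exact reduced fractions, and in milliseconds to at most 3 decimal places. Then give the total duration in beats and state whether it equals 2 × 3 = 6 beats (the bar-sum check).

1) 0.0ms=0b +789.474ms=3/2b
2) 789.474ms=3/2b +1578.947ms=3b
3) 2368.421ms=9/2b +789.474ms=3/2b
Σ=6b of 6 (114bpm 3/4) — PASS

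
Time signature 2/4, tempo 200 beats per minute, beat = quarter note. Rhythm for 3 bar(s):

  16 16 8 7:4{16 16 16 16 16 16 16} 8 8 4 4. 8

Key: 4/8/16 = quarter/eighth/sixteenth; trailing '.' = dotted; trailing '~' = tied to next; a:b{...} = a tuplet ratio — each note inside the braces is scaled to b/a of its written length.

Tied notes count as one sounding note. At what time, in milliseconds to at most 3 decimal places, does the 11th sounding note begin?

note 11 onset = 2b = 600.0ms

1. 0.0ms @ 0 + 75.0ms (1/4)
2. 75.0ms @ 1/4 + 75.0ms (1/4)
3. 150.0ms @ 1/2 + 150.0ms (1/2)
4. 300.0ms @ 1 + 42.857ms (1/7)
5. 342.857ms @ 8/7 + 42.857ms (1/7)
6. 385.714ms @ 9/7 + 42.857ms (1/7)
7. 428.571ms @ 10/7 + 42.857ms (1/7)
8. 471.429ms @ 11/7 + 42.857ms (1/7)
9. 514.286ms @ 12/7 + 42.857ms (1/7)
10. 557.143ms @ 13/7 + 42.857ms (1/7)
11. 600.0ms @ 2 + 150.0ms (1/2)
12. 750.0ms @ 5/2 + 150.0ms (1/2)
13. 900.0ms @ 3 + 300.0ms (1)
14. 1200.0ms @ 4 + 450.0ms (3/2)
15. 1650.0ms @ 11/2 + 150.0ms (1/2)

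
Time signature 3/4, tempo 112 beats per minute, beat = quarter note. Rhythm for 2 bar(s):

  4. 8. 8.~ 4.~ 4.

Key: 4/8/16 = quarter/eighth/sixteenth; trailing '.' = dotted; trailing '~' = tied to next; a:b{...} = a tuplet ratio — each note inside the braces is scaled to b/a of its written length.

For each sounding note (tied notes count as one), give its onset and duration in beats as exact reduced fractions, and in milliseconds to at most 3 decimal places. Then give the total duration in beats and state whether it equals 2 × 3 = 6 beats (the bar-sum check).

1) 0.0ms=0b +803.571ms=3/2b
2) 803.571ms=3/2b +401.786ms=3/4b
3) 1205.357ms=9/4b +2008.929ms=15/4b
Σ=6b of 6 (112bpm 3/4) — PASS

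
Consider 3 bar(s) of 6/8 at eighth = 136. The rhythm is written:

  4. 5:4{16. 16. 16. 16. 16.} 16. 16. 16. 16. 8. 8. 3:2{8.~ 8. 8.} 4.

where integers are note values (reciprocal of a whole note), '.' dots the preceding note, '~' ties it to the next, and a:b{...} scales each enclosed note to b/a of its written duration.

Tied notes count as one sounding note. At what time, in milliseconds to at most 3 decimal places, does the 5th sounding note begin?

note 5 onset = 24/5b = 2117.647ms

1. 0.0ms @ 0 + 1323.529ms (3)
2. 1323.529ms @ 3 + 264.706ms (3/5)
3. 1588.235ms @ 18/5 + 264.706ms (3/5)
4. 1852.941ms @ 21/5 + 264.706ms (3/5)
5. 2117.647ms @ 24/5 + 264.706ms (3/5)
6. 2382.353ms @ 27/5 + 264.706ms (3/5)
7. 2647.059ms @ 6 + 330.882ms (3/4)
8. 2977.941ms @ 27/4 + 330.882ms (3/4)
9. 3308.824ms @ 15/2 + 330.882ms (3/4)
10. 3639.706ms @ 33/4 + 330.882ms (3/4)
11. 3970.588ms @ 9 + 661.765ms (3/2)
12. 4632.353ms @ 21/2 + 661.765ms (3/2)
13. 5294.118ms @ 12 + 882.353ms (2)
14. 6176.471ms @ 14 + 441.176ms (1)
15. 6617.647ms @ 15 + 1323.529ms (3)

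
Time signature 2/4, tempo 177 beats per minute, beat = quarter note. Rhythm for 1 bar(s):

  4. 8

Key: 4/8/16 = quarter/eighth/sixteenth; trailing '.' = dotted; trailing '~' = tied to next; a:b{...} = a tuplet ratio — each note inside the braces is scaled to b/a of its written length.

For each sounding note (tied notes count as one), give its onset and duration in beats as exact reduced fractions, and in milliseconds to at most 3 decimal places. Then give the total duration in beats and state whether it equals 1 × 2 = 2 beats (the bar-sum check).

1) 0.0ms=0b +508.475ms=3/2b
2) 508.475ms=3/2b +169.492ms=1/2b
Σ=2b of 2 (177bpm 2/4) — PASS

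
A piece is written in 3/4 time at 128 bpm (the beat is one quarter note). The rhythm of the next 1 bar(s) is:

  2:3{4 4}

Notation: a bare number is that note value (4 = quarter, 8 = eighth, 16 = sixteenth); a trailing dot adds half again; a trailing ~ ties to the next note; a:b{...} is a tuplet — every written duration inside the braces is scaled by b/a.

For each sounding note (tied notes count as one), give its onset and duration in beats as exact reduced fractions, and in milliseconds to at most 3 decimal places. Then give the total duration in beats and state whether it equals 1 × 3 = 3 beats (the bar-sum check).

1) 0.0ms=0b +703.125ms=3/2b
2) 703.125ms=3/2b +703.125ms=3/2b
Σ=3b of 3 (128bpm 3/4) — PASS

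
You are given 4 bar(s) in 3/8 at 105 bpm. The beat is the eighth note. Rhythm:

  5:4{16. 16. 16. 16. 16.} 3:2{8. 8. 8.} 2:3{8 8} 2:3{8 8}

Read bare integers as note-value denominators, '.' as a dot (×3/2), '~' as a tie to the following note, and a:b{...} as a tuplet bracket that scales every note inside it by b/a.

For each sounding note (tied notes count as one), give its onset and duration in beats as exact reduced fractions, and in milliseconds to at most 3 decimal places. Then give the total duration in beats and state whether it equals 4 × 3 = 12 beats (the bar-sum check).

1) 0.0ms=0b +342.857ms=3/5b
2) 342.857ms=3/5b +342.857ms=3/5b
3) 685.714ms=6/5b +342.857ms=3/5b
4) 1028.571ms=9/5b +342.857ms=3/5b
5) 1371.429ms=12/5b +342.857ms=3/5b
6) 1714.286ms=3b +571.429ms=1b
7) 2285.714ms=4b +571.429ms=1b
8) 2857.143ms=5b +571.429ms=1b
9) 3428.571ms=6b +857.143ms=3/2b
10) 4285.714ms=15/2b +857.143ms=3/2b
11) 5142.857ms=9b +857.143ms=3/2b
12) 6000.0ms=21/2b +857.143ms=3/2b
Σ=12b of 12 (105bpm 3/8) — PASS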